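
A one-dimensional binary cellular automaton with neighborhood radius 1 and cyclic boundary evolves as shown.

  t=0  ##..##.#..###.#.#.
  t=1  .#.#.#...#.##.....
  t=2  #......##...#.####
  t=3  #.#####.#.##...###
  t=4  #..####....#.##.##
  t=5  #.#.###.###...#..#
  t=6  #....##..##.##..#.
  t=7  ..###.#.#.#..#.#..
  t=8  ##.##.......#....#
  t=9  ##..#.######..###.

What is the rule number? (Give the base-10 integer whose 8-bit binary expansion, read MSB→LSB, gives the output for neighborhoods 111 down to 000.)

195

  ###|#  b7=1 t=0,i=11
  ##.|#  b6=1 t=0,i=1
  #.#|.  b5=0 t=0,i=6
  #..|.  b4=0 t=0,i=2
  .##|.  b3=0 t=0,i=0
  .#.|.  b2=0 t=0,i=7
  ..#|#  b1=1 t=0,i=3
  ...|#  b0=1 t=1,i=7
  bits 11000011 = 195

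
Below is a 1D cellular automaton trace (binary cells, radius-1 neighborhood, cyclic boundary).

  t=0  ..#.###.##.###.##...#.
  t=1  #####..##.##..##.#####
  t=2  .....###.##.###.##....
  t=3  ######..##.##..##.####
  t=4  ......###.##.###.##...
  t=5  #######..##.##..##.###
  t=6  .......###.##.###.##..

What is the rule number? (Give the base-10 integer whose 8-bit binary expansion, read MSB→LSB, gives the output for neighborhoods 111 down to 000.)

  nb ###: next=.  (t=0,i=5, bit7=0)
  nb ##.: next=.  (t=0,i=6, bit6=0)
  nb #.#: next=#  (t=0,i=3, bit5=1)
  nb #..: next=#  (t=0,i=17, bit4=1)
  nb .##: next=#  (t=0,i=4, bit3=1)
  nb .#.: next=#  (t=0,i=2, bit2=1)
  nb ..#: next=#  (t=0,i=1, bit1=1)
  nb ...: next=#  (t=0,i=0, bit0=1)
  bits 00111111 = 63

63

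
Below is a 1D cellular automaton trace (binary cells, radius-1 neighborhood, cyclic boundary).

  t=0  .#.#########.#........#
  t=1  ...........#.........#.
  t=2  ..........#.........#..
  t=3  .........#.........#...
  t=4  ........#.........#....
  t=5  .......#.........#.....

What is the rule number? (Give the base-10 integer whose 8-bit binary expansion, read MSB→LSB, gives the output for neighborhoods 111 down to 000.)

  ### -> .   bit 7 = 0  t=0,i=4
  ##. -> #   bit 6 = 1  t=0,i=11
  #.# -> .   bit 5 = 0  t=0,i=0
  #.. -> .   bit 4 = 0  t=0,i=14
  .## -> .   bit 3 = 0  t=0,i=3
  .#. -> .   bit 2 = 0  t=0,i=1
  ..# -> #   bit 1 = 1  t=0,i=21
  ... -> .   bit 0 = 0  t=0,i=15
  bits 01000010 = 66

66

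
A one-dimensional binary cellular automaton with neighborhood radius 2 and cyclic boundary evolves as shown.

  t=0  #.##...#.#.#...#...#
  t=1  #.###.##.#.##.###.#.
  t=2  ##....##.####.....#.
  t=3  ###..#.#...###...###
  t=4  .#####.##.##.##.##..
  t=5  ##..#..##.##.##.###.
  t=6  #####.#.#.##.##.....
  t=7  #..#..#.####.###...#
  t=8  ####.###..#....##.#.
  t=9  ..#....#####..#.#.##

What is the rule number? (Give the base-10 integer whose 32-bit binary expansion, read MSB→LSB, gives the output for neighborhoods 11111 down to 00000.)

  nb #####: next=.  (t=3,i=0, bit31=0)
  nb ####.: next=#  (t=2,i=11, bit30=1)
  nb ###.#: next=.  (t=1,i=4, bit29=0)
  nb ###..: next=#  (t=2,i=12, bit28=1)
  nb ##.##: next=.  (t=0,i=1, bit27=0)
  nb ##.#.: next=.  (t=1,i=8, bit26=0)
  nb ##..#: next=#  (t=3,i=3, bit25=1)
  nb ##...: next=#  (t=0,i=4, bit24=1)
  nb #.###: next=.  (t=1,i=2, bit23=0)
  nb #.##.: next=#  (t=0,i=2, bit22=1)
  nb #.#.#: next=#  (t=0,i=9, bit21=1)
  nb #.#..: next=#  (t=0,i=11, bit20=1)
  nb #..##: next=#  (t=5,i=6, bit19=1)
  nb #..#.: next=#  (t=3,i=4, bit18=1)
  nb #...#: next=.  (t=0,i=5, bit17=0)
  nb #....: next=.  (t=2,i=3, bit16=0)
  nb .####: next=.  (t=2,i=10, bit15=0)
  nb .###.: next=.  (t=1,i=3, bit14=0)
  nb .##.#: next=#  (t=0,i=0, bit13=1)
  nb .##..: next=#  (t=0,i=3, bit12=1)
  nb .#.##: next=#  (t=1,i=1, bit11=1)
  nb .#.#.: next=.  (t=0,i=8, bit10=0)
  nb .#..#: next=.  (t=5,i=5, bit9=0)
  nb .#...: next=#  (t=0,i=12, bit8=1)
  nb ..###: next=#  (t=3,i=11, bit7=1)
  nb ..##.: next=.  (t=0,i=19, bit6=0)
  nb ..#.#: next=#  (t=0,i=7, bit5=1)
  nb ..#..: next=#  (t=0,i=15, bit4=1)
  nb ...##: next=#  (t=0,i=18, bit3=1)
  nb ...#.: next=#  (t=0,i=6, bit2=1)
  nb ....#: next=.  (t=2,i=4, bit1=0)
  nb .....: next=.  (t=2,i=15, bit0=0)
  bits 01010011011111000011100110111100 = 1400650172

1400650172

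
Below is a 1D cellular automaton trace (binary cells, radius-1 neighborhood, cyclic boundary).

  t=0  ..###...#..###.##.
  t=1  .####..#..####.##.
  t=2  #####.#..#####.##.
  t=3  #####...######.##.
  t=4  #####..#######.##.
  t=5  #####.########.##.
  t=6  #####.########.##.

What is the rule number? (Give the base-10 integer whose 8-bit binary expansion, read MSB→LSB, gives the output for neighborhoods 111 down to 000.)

  ### -> #   bit 7 = 1  t=0,i=3
  ##. -> #   bit 6 = 1  t=0,i=4
  #.# -> .   bit 5 = 0  t=0,i=14
  #.. -> .   bit 4 = 0  t=0,i=5
  .## -> #   bit 3 = 1  t=0,i=2
  .#. -> .   bit 2 = 0  t=0,i=8
  ..# -> #   bit 1 = 1  t=0,i=1
  ... -> .   bit 0 = 0  t=0,i=0
  bits 11001010 = 202

202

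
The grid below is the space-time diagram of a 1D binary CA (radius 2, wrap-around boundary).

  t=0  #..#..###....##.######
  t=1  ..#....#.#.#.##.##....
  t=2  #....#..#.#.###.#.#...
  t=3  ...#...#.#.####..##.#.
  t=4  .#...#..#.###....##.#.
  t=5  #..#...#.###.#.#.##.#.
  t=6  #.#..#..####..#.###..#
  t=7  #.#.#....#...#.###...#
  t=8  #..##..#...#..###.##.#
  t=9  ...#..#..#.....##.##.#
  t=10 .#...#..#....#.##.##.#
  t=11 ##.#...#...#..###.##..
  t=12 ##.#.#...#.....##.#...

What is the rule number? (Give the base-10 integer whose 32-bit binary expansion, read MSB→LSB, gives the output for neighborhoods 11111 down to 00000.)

  nb #####: next=.  (t=0,i=18, bit31=0)
  nb ####.: next=.  (t=0,i=21, bit30=0)
  nb ###.#: next=#  (t=2,i=14, bit29=1)
  nb ###..: next=.  (t=0,i=0, bit28=0)
  nb ##.##: next=.  (t=0,i=15, bit27=0)
  nb ##.#.: next=.  (t=2,i=15, bit26=0)
  nb ##..#: next=.  (t=0,i=1, bit25=0)
  nb ##...: next=#  (t=0,i=9, bit24=1)
  nb #.###: next=#  (t=0,i=16, bit23=1)
  nb #.##.: next=#  (t=1,i=13, bit22=1)
  nb #.#.#: next=.  (t=1,i=9, bit21=0)
  nb #.#..: next=#  (t=2,i=18, bit20=1)
  nb #..##: next=.  (t=0,i=5, bit19=0)
  nb #..#.: next=#  (t=0,i=2, bit18=1)
  nb #...#: next=#  (t=2,i=20, bit17=1)
  nb #....: next=.  (t=0,i=10, bit16=0)
  nb .####: next=#  (t=0,i=17, bit15=1)
  nb .###.: next=#  (t=0,i=7, bit14=1)
  nb .##.#: next=#  (t=0,i=14, bit13=1)
  nb .##..: next=.  (t=1,i=17, bit12=0)
  nb .#.##: next=#  (t=1,i=12, bit11=1)
  nb .#.#.: next=#  (t=1,i=8, bit10=1)
  nb .#..#: next=.  (t=0,i=4, bit9=0)
  nb .#...: next=.  (t=1,i=3, bit8=0)
  nb ..###: next=.  (t=0,i=6, bit7=0)
  nb ..##.: next=#  (t=0,i=13, bit6=1)
  nb ..#.#: next=.  (t=1,i=7, bit5=0)
  nb ..#..: next=.  (t=0,i=3, bit4=0)
  nb ...##: next=.  (t=0,i=12, bit3=0)
  nb ...#.: next=.  (t=1,i=1, bit2=0)
  nb ....#: next=#  (t=0,i=11, bit1=1)
  nb .....: next=.  (t=1,i=20, bit0=0)
  bits 00100001110101101110110001000010 = 567733314

567733314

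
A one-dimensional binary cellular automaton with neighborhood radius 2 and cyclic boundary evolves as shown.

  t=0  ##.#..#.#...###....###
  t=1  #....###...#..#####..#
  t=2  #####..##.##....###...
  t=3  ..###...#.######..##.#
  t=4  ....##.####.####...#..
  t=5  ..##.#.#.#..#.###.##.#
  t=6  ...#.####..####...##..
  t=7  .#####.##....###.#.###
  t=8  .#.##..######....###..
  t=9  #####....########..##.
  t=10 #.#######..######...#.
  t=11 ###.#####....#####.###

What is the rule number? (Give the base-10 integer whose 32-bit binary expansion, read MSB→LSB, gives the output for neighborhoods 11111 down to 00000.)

3521461310

  ##### -> #   bit 31 = 1  t=0,i=21
  ####. -> #   bit 30 = 1  t=0,i=0
  ###.# -> .   bit 29 = 0  t=0,i=1
  ###.. -> #   bit 28 = 1  t=0,i=14
  ##.## -> .   bit 27 = 0  t=2,i=9
  ##.#. -> .   bit 26 = 0  t=0,i=2
  ##..# -> .   bit 25 = 0  t=1,i=19
  ##... -> #   bit 24 = 1  t=0,i=15
  #.### -> #   bit 23 = 1  t=3,i=10
  #.##. -> #   bit 22 = 1  t=2,i=10
  #.#.# -> #   bit 21 = 1  t=5,i=5
  #.#.. -> .   bit 20 = 0  t=0,i=3
  #..## -> .   bit 19 = 0  t=1,i=13
  #..#. -> #   bit 18 = 1  t=0,i=5
  #...# -> .   bit 17 = 0  t=0,i=10
  #.... -> #   bit 16 = 1  t=0,i=16
  .#### -> .   bit 15 = 0  t=0,i=20
  .###. -> .   bit 14 = 0  t=0,i=13
  .##.# -> #   bit 13 = 1  t=2,i=8
  .##.. -> #   bit 12 = 1  t=1,i=0
  .#.## -> #   bit 11 = 1  t=3,i=9
  .#.#. -> #   bit 10 = 1  t=0,i=7
  .#..# -> .   bit 9 = 0  t=0,i=4
  .#... -> .   bit 8 = 0  t=0,i=9
  ..### -> .   bit 7 = 0  t=0,i=12
  ..##. -> .   bit 6 = 0  t=1,i=21
  ..#.# -> #   bit 5 = 1  t=0,i=6
  ..#.. -> #   bit 4 = 1  t=1,i=11
  ...## -> #   bit 3 = 1  t=0,i=11
  ...#. -> #   bit 2 = 1  t=1,i=10
  ....# -> #   bit 1 = 1  t=0,i=17
  ..... -> .   bit 0 = 0  t=4,i=0
  bits 11010001111001010011110000111110 = 3521461310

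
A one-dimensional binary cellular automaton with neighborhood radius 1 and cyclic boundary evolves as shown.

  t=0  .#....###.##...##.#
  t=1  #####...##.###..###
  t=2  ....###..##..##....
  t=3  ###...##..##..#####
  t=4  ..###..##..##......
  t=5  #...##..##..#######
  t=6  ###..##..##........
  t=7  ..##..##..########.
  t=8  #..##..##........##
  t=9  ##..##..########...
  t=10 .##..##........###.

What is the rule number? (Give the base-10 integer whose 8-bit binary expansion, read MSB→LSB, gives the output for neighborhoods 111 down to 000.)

  nb ###: next=.  (t=0,i=7, bit7=0)
  nb ##.: next=#  (t=0,i=8, bit6=1)
  nb #.#: next=#  (t=0,i=0, bit5=1)
  nb #..: next=#  (t=0,i=2, bit4=1)
  nb .##: next=.  (t=0,i=6, bit3=0)
  nb .#.: next=#  (t=0,i=1, bit2=1)
  nb ..#: next=.  (t=0,i=5, bit1=0)
  nb ...: next=#  (t=0,i=3, bit0=1)
  bits 01110101 = 117

117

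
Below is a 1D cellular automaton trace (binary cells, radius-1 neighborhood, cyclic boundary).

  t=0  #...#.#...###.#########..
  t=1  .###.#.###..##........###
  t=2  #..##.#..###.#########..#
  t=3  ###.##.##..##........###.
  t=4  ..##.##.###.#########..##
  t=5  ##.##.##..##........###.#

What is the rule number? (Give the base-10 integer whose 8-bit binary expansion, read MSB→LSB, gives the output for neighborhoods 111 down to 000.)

  ###|.  b7=0 t=0,i=11
  ##.|#  b6=1 t=0,i=12
  #.#|#  b5=1 t=0,i=5
  #..|#  b4=1 t=0,i=1
  .##|.  b3=0 t=0,i=10
  .#.|.  b2=0 t=0,i=0
  ..#|#  b1=1 t=0,i=3
  ...|#  b0=1 t=0,i=2
  bits 01110011 = 115

115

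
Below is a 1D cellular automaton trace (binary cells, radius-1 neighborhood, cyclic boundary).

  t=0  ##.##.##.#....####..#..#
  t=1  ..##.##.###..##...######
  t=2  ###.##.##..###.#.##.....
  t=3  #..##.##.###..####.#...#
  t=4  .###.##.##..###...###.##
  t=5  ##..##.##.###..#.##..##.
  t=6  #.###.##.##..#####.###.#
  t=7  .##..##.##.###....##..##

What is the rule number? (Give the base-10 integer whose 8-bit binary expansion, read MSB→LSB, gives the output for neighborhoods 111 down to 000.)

62

  ### -> .   bit 7 = 0  t=0,i=0
  ##. -> .   bit 6 = 0  t=0,i=1
  #.# -> #   bit 5 = 1  t=0,i=2
  #.. -> #   bit 4 = 1  t=0,i=10
  .## -> #   bit 3 = 1  t=0,i=3
  .#. -> #   bit 2 = 1  t=0,i=9
  ..# -> #   bit 1 = 1  t=0,i=13
  ... -> .   bit 0 = 0  t=0,i=11
  bits 00111110 = 62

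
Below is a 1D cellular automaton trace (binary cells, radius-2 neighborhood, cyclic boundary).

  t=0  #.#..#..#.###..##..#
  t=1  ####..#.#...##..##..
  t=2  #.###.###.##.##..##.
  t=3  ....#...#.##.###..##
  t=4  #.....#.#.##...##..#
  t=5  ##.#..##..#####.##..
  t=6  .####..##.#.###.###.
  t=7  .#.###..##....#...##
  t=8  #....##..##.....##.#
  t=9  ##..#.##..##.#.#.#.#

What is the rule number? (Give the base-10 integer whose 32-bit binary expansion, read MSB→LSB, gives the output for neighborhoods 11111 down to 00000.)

4149360297

  [31] ##### => #  t=5,i=12
  [30] ####. => #  t=1,i=2
  [29] ###.# => #  t=2,i=4
  [28] ###.. => #  t=0,i=12
  [27] ##.## => .  t=2,i=5
  [26] ##.#. => #  t=0,i=1
  [25] ##..# => #  t=0,i=13
  [24] ##... => #  t=3,i=0
  [23] #.### => .  t=0,i=10
  [22] #.##. => #  t=2,i=10
  [21] #.#.# => .  t=2,i=0
  [20] #.#.. => #  t=0,i=2
  [19] #..## => .  t=0,i=14
  [18] #..#. => .  t=0,i=4
  [17] #...# => #  t=1,i=10
  [16] #.... => .  t=3,i=1
  [15] .#### => .  t=1,i=1
  [14] .###. => .  t=0,i=11
  [13] .##.# => #  t=0,i=0
  [12] .##.. => #  t=0,i=16
  [11] .#.## => .  t=0,i=9
  [10] .#.#. => #  t=1,i=7
  [9] .#..# => #  t=0,i=3
  [8] .#... => .  t=1,i=9
  [7] ..### => #  t=1,i=0
  [6] ..##. => .  t=0,i=15
  [5] ..#.# => #  t=0,i=8
  [4] ..#.. => .  t=0,i=5
  [3] ...## => #  t=1,i=11
  [2] ...#. => .  t=3,i=3
  [1] ....# => .  t=3,i=2
  [0] ..... => #  t=4,i=3
  bits 11110111010100100011011010101001 = 4149360297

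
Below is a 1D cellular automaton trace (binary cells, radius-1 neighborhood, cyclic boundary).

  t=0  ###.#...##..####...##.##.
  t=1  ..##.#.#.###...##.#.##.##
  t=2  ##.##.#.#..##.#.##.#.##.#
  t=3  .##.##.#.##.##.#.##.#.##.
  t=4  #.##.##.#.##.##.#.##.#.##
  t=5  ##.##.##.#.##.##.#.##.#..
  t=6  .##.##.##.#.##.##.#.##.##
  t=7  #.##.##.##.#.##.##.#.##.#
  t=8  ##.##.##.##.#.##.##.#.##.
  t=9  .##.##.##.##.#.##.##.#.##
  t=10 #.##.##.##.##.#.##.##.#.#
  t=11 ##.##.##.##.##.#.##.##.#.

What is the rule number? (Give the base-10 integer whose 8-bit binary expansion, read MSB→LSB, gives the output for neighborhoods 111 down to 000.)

  ### -> .   bit 7 = 0  t=0,i=1
  ##. -> #   bit 6 = 1  t=0,i=2
  #.# -> #   bit 5 = 1  t=0,i=3
  #.. -> #   bit 4 = 1  t=0,i=5
  .## -> .   bit 3 = 0  t=0,i=0
  .#. -> .   bit 2 = 0  t=0,i=4
  ..# -> #   bit 1 = 1  t=0,i=7
  ... -> .   bit 0 = 0  t=0,i=6
  bits 01110010 = 114

114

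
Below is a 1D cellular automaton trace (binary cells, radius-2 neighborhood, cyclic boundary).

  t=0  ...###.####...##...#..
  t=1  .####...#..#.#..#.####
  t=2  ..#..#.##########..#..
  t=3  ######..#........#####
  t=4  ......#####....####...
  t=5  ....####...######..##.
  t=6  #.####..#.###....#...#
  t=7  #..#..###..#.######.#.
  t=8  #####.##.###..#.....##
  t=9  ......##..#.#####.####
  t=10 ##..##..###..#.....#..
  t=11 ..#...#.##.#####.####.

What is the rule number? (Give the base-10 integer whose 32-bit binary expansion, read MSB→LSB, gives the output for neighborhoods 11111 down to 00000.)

  #####|.  b31=0 t=2,i=9
  ####.|.  b30=0 t=0,i=9
  ###.#|.  b29=0 t=0,i=5
  ###..|.  b28=0 t=0,i=10
  ##.##|.  b27=0 t=0,i=6
  ##.#.|.  b26=0 t=7,i=19
  ##..#|#  b25=1 t=2,i=17
  ##...|#  b24=1 t=0,i=11
  #.###|.  b23=0 t=0,i=7
  #.##.|#  b22=1 t=8,i=6
  #.#.#|#  b21=1 t=7,i=20
  #.#..|#  b20=1 t=1,i=13
  #..##|.  b19=0 t=5,i=18
  #..#.|#  b18=1 t=1,i=10
  #...#|.  b17=0 t=0,i=12
  #....|#  b16=1 t=0,i=21
  .####|#  b15=1 t=0,i=8
  .###.|#  b14=1 t=0,i=4
  .##.#|#  b13=1 t=6,i=0
  .##..|.  b12=0 t=0,i=15
  .#.##|.  b11=0 t=1,i=17
  .#.#.|#  b10=1 t=1,i=12
  .#..#|#  b9=1 t=1,i=9
  .#...|#  b8=1 t=0,i=20
  ..###|#  b7=1 t=0,i=3
  ..##.|.  b6=0 t=0,i=14
  ..#.#|#  b5=1 t=1,i=11
  ..#..|#  b4=1 t=0,i=19
  ...##|#  b3=1 t=0,i=2
  ...#.|#  b2=1 t=0,i=18
  ....#|#  b1=1 t=0,i=1
  .....|.  b0=0 t=0,i=0
  bits 00000011011101011110011110111110 = 58058686

58058686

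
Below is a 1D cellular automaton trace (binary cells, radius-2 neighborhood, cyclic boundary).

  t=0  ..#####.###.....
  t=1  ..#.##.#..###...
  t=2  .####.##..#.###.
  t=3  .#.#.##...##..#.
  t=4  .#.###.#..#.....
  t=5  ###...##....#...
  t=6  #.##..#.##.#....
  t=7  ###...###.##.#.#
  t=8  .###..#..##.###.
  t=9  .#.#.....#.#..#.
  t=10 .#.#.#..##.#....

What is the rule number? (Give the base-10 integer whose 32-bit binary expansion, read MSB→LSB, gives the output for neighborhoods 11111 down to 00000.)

  ##### -> #   bit 31 = 1  t=0,i=4
  ####. -> #   bit 30 = 1  t=0,i=5
  ###.# -> .   bit 29 = 0  t=0,i=6
  ###.. -> #   bit 28 = 1  t=0,i=10
  ##.## -> #   bit 27 = 1  t=0,i=7
  ##.#. -> #   bit 26 = 1  t=1,i=6
  ##..# -> .   bit 25 = 0  t=2,i=8
  ##... -> #   bit 24 = 1  t=0,i=11
  #.### -> .   bit 23 = 0  t=0,i=8
  #.##. -> #   bit 22 = 1  t=1,i=4
  #.#.# -> #   bit 21 = 1  t=3,i=3
  #.#.. -> #   bit 20 = 1  t=1,i=7
  #..## -> .   bit 19 = 0  t=1,i=9
  #..#. -> .   bit 18 = 0  t=2,i=9
  #...# -> .   bit 17 = 0  t=3,i=8
  #.... -> #   bit 16 = 1  t=0,i=12
  .#### -> .   bit 15 = 0  t=0,i=3
  .###. -> .   bit 14 = 0  t=0,i=9
  .##.# -> .   bit 13 = 0  t=1,i=5
  .##.. -> .   bit 12 = 0  t=2,i=7
  .#.## -> #   bit 11 = 1  t=1,i=3
  .#.#. -> .   bit 10 = 0  t=3,i=2
  .#..# -> .   bit 9 = 0  t=1,i=8
  .#... -> .   bit 8 = 0  t=4,i=11
  ..### -> #   bit 7 = 1  t=0,i=2
  ..##. -> #   bit 6 = 1  t=3,i=10
  ..#.# -> #   bit 5 = 1  t=1,i=2
  ..#.. -> .   bit 4 = 0  t=3,i=14
  ...## -> .   bit 3 = 0  t=0,i=1
  ...#. -> #   bit 2 = 1  t=1,i=1
  ....# -> .   bit 1 = 0  t=0,i=0
  ..... -> .   bit 0 = 0  t=0,i=13
  bits 11011101011100010000100011100100 = 3715172580

3715172580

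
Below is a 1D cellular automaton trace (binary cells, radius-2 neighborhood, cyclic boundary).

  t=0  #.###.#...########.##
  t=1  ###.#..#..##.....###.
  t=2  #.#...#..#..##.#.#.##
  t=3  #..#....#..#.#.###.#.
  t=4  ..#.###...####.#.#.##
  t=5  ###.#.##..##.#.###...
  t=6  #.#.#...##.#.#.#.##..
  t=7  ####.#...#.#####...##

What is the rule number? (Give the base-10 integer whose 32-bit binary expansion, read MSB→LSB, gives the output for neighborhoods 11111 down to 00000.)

  ##### -> .   bit 31 = 0  t=0,i=12
  ####. -> .   bit 30 = 0  t=0,i=16
  ###.# -> #   bit 29 = 1  t=0,i=0
  ###.. -> #   bit 28 = 1  t=4,i=6
  ##.## -> #   bit 27 = 1  t=0,i=1
  ##.#. -> .   bit 26 = 0  t=0,i=5
  ##..# -> #   bit 25 = 1  t=4,i=0
  ##... -> #   bit 24 = 1  t=1,i=12
  #.### -> #   bit 23 = 1  t=0,i=2
  #.##. -> .   bit 22 = 0  t=4,i=19
  #.#.# -> #   bit 21 = 1  t=2,i=15
  #.#.. -> .   bit 20 = 0  t=0,i=6
  #..## -> #   bit 19 = 1  t=1,i=9
  #..#. -> #   bit 18 = 1  t=1,i=6
  #...# -> .   bit 17 = 0  t=0,i=8
  #.... -> #   bit 16 = 1  t=1,i=13
  .#### -> #   bit 15 = 1  t=0,i=11
  .###. -> .   bit 14 = 0  t=0,i=3
  .##.# -> #   bit 13 = 1  t=2,i=13
  .##.. -> .   bit 12 = 0  t=1,i=11
  .#.## -> .   bit 11 = 0  t=2,i=18
  .#.#. -> #   bit 10 = 1  t=2,i=16
  .#..# -> .   bit 9 = 0  t=1,i=5
  .#... -> #   bit 8 = 1  t=0,i=7
  ..### -> #   bit 7 = 1  t=0,i=10
  ..##. -> .   bit 6 = 0  t=1,i=10
  ..#.# -> #   bit 5 = 1  t=3,i=11
  ..#.. -> .   bit 4 = 0  t=1,i=7
  ...## -> .   bit 3 = 0  t=0,i=9
  ...#. -> .   bit 2 = 0  t=2,i=5
  ....# -> #   bit 1 = 1  t=1,i=15
  ..... -> .   bit 0 = 0  t=1,i=14
  bits 00111011101011011010010110100010 = 1001235874

1001235874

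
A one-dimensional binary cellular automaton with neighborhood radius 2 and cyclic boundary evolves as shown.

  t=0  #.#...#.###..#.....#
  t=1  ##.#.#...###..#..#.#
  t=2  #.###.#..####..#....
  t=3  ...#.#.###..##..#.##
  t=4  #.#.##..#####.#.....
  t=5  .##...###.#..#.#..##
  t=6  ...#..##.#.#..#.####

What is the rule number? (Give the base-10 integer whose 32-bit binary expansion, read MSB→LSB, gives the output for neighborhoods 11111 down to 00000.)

  #####|#  b31=1 t=4,i=10
  ####.|.  b30=0 t=2,i=11
  ###.#|.  b29=0 t=1,i=1
  ###..|#  b28=1 t=0,i=10
  ##.##|.  b27=0 t=5,i=0
  ##.#.|#  b26=1 t=0,i=1
  ##..#|#  b25=1 t=0,i=11
  ##...|#  b24=1 t=3,i=0
  #.###|.  b23=0 t=0,i=8
  #.##.|.  b22=0 t=3,i=18
  #.#.#|#  b21=1 t=1,i=3
  #.#..|.  b20=0 t=0,i=2
  #..##|#  b19=1 t=2,i=8
  #..#.|.  b18=0 t=0,i=12
  #...#|.  b17=0 t=0,i=4
  #....|.  b16=0 t=0,i=15
  .####|.  b15=0 t=2,i=10
  .###.|#  b14=1 t=0,i=9
  .##.#|#  b13=1 t=0,i=0
  .##..|.  b12=0 t=3,i=13
  .#.##|.  b11=0 t=0,i=7
  .#.#.|#  b10=1 t=1,i=4
  .#..#|#  b9=1 t=1,i=15
  .#...|#  b8=1 t=0,i=3
  ..###|#  b7=1 t=1,i=9
  ..##.|#  b6=1 t=0,i=19
  ..#.#|.  b5=0 t=0,i=6
  ..#..|.  b4=0 t=0,i=13
  ...##|.  b3=0 t=0,i=18
  ...#.|#  b2=1 t=0,i=5
  ....#|#  b1=1 t=0,i=17
  .....|.  b0=0 t=0,i=16
  bits 10010111001010000110011111000110 = 2536007622

2536007622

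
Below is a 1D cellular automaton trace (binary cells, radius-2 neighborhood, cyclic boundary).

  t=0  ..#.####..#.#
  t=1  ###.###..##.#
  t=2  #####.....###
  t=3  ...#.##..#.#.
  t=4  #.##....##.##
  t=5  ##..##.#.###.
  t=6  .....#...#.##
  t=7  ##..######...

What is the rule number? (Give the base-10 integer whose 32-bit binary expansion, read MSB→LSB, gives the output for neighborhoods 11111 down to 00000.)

  nb #####: next=.  (t=2,i=0, bit31=0)
  nb ####.: next=#  (t=0,i=6, bit30=1)
  nb ###.#: next=#  (t=1,i=2, bit29=1)
  nb ###..: next=.  (t=0,i=7, bit28=0)
  nb ##.##: next=#  (t=1,i=3, bit27=1)
  nb ##.#.: next=.  (t=5,i=6, bit26=0)
  nb ##..#: next=.  (t=0,i=8, bit25=0)
  nb ##...: next=#  (t=2,i=5, bit24=1)
  nb #.###: next=#  (t=0,i=4, bit23=1)
  nb #.##.: next=.  (t=3,i=5, bit22=0)
  nb #.#.#: next=.  (t=5,i=7, bit21=0)
  nb #.#..: next=#  (t=0,i=12, bit20=1)
  nb #..##: next=.  (t=1,i=8, bit19=0)
  nb #..#.: next=#  (t=0,i=1, bit18=1)
  nb #...#: next=#  (t=6,i=7, bit17=1)
  nb #....: next=#  (t=2,i=6, bit16=1)
  nb .####: next=#  (t=0,i=5, bit15=1)
  nb .###.: next=.  (t=1,i=5, bit14=0)
  nb .##.#: next=#  (t=1,i=10, bit13=1)
  nb .##..: next=.  (t=3,i=6, bit12=0)
  nb .#.##: next=.  (t=0,i=3, bit11=0)
  nb .#.#.: next=.  (t=0,i=11, bit10=0)
  nb .#..#: next=#  (t=0,i=0, bit9=1)
  nb .#...: next=#  (t=3,i=12, bit8=1)
  nb ..###: next=.  (t=2,i=10, bit7=0)
  nb ..##.: next=.  (t=1,i=9, bit6=0)
  nb ..#.#: next=#  (t=0,i=2, bit5=1)
  nb ..#..: next=#  (t=6,i=5, bit4=1)
  nb ...##: next=#  (t=2,i=9, bit3=1)
  nb ...#.: next=#  (t=3,i=2, bit2=1)
  nb ....#: next=.  (t=2,i=8, bit1=0)
  nb .....: next=.  (t=2,i=7, bit0=0)
  bits 01101001100101111010001100111100 = 1771545404

1771545404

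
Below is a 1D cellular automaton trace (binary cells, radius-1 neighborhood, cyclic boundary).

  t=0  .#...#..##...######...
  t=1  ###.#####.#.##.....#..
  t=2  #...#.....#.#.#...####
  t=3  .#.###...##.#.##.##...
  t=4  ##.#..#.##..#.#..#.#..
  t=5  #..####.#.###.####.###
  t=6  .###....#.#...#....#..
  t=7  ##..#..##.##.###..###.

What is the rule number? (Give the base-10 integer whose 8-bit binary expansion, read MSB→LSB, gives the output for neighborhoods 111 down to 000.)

  ### -> .   bit 7 = 0  t=0,i=14
  ##. -> .   bit 6 = 0  t=0,i=9
  #.# -> .   bit 5 = 0  t=1,i=3
  #.. -> #   bit 4 = 1  t=0,i=2
  .## -> #   bit 3 = 1  t=0,i=8
  .#. -> #   bit 2 = 1  t=0,i=1
  ..# -> #   bit 1 = 1  t=0,i=0
  ... -> .   bit 0 = 0  t=0,i=3
  bits 00011110 = 30

30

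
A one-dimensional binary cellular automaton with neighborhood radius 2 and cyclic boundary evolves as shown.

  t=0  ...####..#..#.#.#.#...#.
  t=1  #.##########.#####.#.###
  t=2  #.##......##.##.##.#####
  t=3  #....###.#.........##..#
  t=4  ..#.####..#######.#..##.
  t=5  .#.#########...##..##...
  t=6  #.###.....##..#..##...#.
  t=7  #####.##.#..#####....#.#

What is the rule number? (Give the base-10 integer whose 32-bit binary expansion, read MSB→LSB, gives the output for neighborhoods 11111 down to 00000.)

  nb #####: next=.  (t=1,i=4, bit31=0)
  nb ####.: next=#  (t=0,i=5, bit30=1)
  nb ###.#: next=#  (t=1,i=0, bit29=1)
  nb ###..: next=#  (t=0,i=6, bit28=1)
  nb ##.##: next=.  (t=1,i=1, bit27=0)
  nb ##.#.: next=.  (t=1,i=18, bit26=0)
  nb ##..#: next=#  (t=0,i=7, bit25=1)
  nb ##...: next=.  (t=2,i=4, bit24=0)
  nb #.###: next=#  (t=1,i=2, bit23=1)
  nb #.##.: next=.  (t=2,i=2, bit22=0)
  nb #.#.#: next=#  (t=0,i=14, bit21=1)
  nb #.#..: next=.  (t=0,i=18, bit20=0)
  nb #..##: next=#  (t=3,i=22, bit19=1)
  nb #..#.: next=#  (t=0,i=8, bit18=1)
  nb #...#: next=.  (t=0,i=20, bit17=0)
  nb #....: next=#  (t=0,i=0, bit16=1)
  nb .####: next=#  (t=0,i=4, bit15=1)
  nb .###.: next=#  (t=3,i=6, bit14=1)
  nb .##.#: next=.  (t=2,i=11, bit13=0)
  nb .##..: next=.  (t=2,i=3, bit12=0)
  nb .#.##: next=#  (t=1,i=20, bit11=1)
  nb .#.#.: next=#  (t=0,i=13, bit10=1)
  nb .#..#: next=#  (t=0,i=10, bit9=1)
  nb .#...: next=#  (t=0,i=19, bit8=1)
  nb ..###: next=#  (t=0,i=3, bit7=1)
  nb ..##.: next=.  (t=2,i=10, bit6=0)
  nb ..#.#: next=.  (t=0,i=12, bit5=0)
  nb ..#..: next=#  (t=0,i=9, bit4=1)
  nb ...##: next=#  (t=0,i=2, bit3=1)
  nb ...#.: next=#  (t=0,i=21, bit2=1)
  nb ....#: next=.  (t=0,i=1, bit1=0)
  nb .....: next=#  (t=2,i=6, bit0=1)
  bits 01110010101011011100111110011101 = 1923993501

1923993501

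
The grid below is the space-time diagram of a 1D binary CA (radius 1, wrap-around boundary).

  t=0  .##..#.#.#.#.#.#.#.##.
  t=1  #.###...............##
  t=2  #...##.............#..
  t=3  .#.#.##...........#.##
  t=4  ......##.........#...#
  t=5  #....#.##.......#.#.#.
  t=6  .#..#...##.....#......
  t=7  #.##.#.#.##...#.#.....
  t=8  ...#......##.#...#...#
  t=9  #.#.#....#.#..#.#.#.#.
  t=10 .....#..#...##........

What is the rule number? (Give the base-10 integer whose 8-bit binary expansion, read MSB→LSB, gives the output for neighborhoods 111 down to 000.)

82

  [7] ### => .  t=1,i=3
  [6] ##. => #  t=0,i=2
  [5] #.# => .  t=0,i=6
  [4] #.. => #  t=0,i=3
  [3] .## => .  t=0,i=1
  [2] .#. => .  t=0,i=5
  [1] ..# => #  t=0,i=0
  [0] ... => .  t=1,i=6
  bits 01010010 = 82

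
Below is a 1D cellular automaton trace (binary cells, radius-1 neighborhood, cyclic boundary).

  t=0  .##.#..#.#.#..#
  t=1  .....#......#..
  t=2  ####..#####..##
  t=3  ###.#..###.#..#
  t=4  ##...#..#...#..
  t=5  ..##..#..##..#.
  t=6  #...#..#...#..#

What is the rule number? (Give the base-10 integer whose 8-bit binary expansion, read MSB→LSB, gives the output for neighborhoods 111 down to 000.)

  nb ###: next=#  (t=2,i=0, bit7=1)
  nb ##.: next=.  (t=0,i=2, bit6=0)
  nb #.#: next=.  (t=0,i=0, bit5=0)
  nb #..: next=#  (t=0,i=5, bit4=1)
  nb .##: next=.  (t=0,i=1, bit3=0)
  nb .#.: next=.  (t=0,i=4, bit2=0)
  nb ..#: next=.  (t=0,i=6, bit1=0)
  nb ...: next=#  (t=1,i=0, bit0=1)
  bits 10010001 = 145

145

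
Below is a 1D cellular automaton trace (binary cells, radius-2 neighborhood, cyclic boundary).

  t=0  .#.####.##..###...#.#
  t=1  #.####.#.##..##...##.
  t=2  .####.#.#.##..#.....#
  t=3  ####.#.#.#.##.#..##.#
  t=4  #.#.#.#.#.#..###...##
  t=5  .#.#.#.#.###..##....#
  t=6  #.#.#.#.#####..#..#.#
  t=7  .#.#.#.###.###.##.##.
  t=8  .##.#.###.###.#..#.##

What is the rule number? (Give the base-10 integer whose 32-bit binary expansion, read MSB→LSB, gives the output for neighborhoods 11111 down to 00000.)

1586552371

  [31] ##### => .  t=3,i=1
  [30] ####. => #  t=0,i=5
  [29] ###.# => .  t=0,i=6
  [28] ###.. => #  t=0,i=14
  [27] ##.## => #  t=0,i=7
  [26] ##.#. => #  t=1,i=6
  [25] ##..# => #  t=0,i=10
  [24] ##... => .  t=0,i=15
  [23] #.### => #  t=0,i=3
  [22] #.##. => .  t=0,i=8
  [21] #.#.# => .  t=0,i=1
  [20] #.#.. => #  t=3,i=14
  [19] #..## => .  t=0,i=11
  [18] #..#. => .  t=2,i=13
  [17] #...# => .  t=0,i=16
  [16] #.... => .  t=2,i=16
  [15] .#### => #  t=0,i=4
  [14] .###. => #  t=0,i=13
  [13] .##.# => .  t=1,i=19
  [12] .##.. => #  t=0,i=9
  [11] .#.## => #  t=0,i=2
  [10] .#.#. => #  t=0,i=0
  [9] .#..# => #  t=3,i=15
  [8] .#... => .  t=2,i=15
  [7] ..### => .  t=0,i=12
  [6] ..##. => .  t=1,i=13
  [5] ..#.# => #  t=0,i=18
  [4] ..#.. => #  t=2,i=14
  [3] ...## => .  t=1,i=17
  [2] ...#. => .  t=0,i=17
  [1] ....# => #  t=2,i=18
  [0] ..... => #  t=2,i=17
  bits 01011110100100001101111000110011 = 1586552371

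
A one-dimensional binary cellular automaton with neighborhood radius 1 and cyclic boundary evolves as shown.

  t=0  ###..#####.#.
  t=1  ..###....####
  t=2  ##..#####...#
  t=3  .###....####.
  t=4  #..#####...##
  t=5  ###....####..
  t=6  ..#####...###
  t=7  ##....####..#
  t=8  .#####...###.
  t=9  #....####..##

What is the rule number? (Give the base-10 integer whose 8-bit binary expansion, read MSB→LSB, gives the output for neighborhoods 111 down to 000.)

119

  ###|.  b7=0 t=0,i=1
  ##.|#  b6=1 t=0,i=2
  #.#|#  b5=1 t=0,i=10
  #..|#  b4=1 t=0,i=3
  .##|.  b3=0 t=0,i=0
  .#.|#  b2=1 t=0,i=11
  ..#|#  b1=1 t=0,i=4
  ...|#  b0=1 t=1,i=6
  bits 01110111 = 119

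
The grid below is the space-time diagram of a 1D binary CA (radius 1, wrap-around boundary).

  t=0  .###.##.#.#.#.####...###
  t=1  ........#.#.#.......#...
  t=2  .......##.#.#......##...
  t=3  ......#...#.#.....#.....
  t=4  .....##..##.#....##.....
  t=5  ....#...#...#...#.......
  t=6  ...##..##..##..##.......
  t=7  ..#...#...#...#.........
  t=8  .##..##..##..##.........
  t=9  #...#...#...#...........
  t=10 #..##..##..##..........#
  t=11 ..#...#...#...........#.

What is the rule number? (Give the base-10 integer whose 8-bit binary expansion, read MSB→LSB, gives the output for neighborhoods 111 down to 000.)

  nb ###: next=.  (t=0,i=2, bit7=0)
  nb ##.: next=.  (t=0,i=3, bit6=0)
  nb #.#: next=.  (t=0,i=0, bit5=0)
  nb #..: next=.  (t=0,i=18, bit4=0)
  nb .##: next=.  (t=0,i=1, bit3=0)
  nb .#.: next=#  (t=0,i=8, bit2=1)
  nb ..#: next=#  (t=0,i=20, bit1=1)
  nb ...: next=.  (t=0,i=19, bit0=0)
  bits 00000110 = 6

6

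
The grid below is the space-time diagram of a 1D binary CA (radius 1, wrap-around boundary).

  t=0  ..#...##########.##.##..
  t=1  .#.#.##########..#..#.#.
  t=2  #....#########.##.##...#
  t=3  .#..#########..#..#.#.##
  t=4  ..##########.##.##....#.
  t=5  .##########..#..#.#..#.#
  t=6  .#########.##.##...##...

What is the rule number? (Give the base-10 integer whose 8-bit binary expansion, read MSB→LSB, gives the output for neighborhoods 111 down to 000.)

  ### -> #   bit 7 = 1  t=0,i=7
  ##. -> .   bit 6 = 0  t=0,i=15
  #.# -> .   bit 5 = 0  t=0,i=16
  #.. -> #   bit 4 = 1  t=0,i=3
  .## -> #   bit 3 = 1  t=0,i=6
  .#. -> .   bit 2 = 0  t=0,i=2
  ..# -> #   bit 1 = 1  t=0,i=1
  ... -> .   bit 0 = 0  t=0,i=0
  bits 10011010 = 154

154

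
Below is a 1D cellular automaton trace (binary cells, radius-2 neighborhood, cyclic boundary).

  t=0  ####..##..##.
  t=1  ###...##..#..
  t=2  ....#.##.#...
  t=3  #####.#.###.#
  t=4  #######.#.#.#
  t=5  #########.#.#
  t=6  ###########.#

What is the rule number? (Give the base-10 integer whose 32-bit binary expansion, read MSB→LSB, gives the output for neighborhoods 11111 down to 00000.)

  #####|#  b31=1 t=3,i=1
  ####.|#  b30=1 t=0,i=2
  ###.#|#  b29=1 t=3,i=4
  ###..|.  b28=0 t=0,i=3
  ##.##|.  b27=0 t=0,i=12
  ##.#.|#  b26=1 t=2,i=8
  ##..#|.  b25=0 t=0,i=4
  ##...|.  b24=0 t=1,i=3
  #.###|#  b23=1 t=0,i=0
  #.##.|#  b22=1 t=2,i=6
  #.#.#|#  b21=1 t=3,i=6
  #.#..|#  b20=1 t=2,i=9
  #..##|.  b19=0 t=0,i=5
  #..#.|#  b18=1 t=1,i=9
  #...#|#  b17=1 t=1,i=4
  #....|.  b16=0 t=2,i=11
  .####|#  b15=1 t=0,i=1
  .###.|.  b14=0 t=1,i=1
  .##.#|.  b13=0 t=0,i=11
  .##..|#  b12=1 t=0,i=7
  .#.##|.  b11=0 t=2,i=5
  .#.#.|.  b10=0 t=4,i=9
  .#..#|.  b9=0 t=1,i=11
  .#...|#  b8=1 t=2,i=10
  ..###|.  b7=0 t=1,i=0
  ..##.|#  b6=1 t=0,i=6
  ..#.#|#  b5=1 t=2,i=4
  ..#..|.  b4=0 t=1,i=10
  ...##|.  b3=0 t=1,i=5
  ...#.|#  b2=1 t=2,i=3
  ....#|#  b1=1 t=2,i=2
  .....|#  b0=1 t=2,i=0
  bits 11100100111101101001000101100111 = 3841364327

3841364327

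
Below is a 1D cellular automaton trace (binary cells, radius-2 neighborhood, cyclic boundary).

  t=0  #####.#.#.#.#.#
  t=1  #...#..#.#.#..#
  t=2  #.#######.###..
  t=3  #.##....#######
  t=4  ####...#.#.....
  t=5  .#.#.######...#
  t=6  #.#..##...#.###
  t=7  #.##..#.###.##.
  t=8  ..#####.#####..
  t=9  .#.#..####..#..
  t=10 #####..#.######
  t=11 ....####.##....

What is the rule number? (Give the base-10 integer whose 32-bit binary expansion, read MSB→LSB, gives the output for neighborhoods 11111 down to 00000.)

  nb #####: next=.  (t=0,i=1, bit31=0)
  nb ####.: next=.  (t=0,i=3, bit30=0)
  nb ###.#: next=#  (t=0,i=4, bit29=1)
  nb ###..: next=#  (t=2,i=12, bit28=1)
  nb ##.##: next=#  (t=2,i=9, bit27=1)
  nb ##.#.: next=.  (t=0,i=5, bit26=0)
  nb ##..#: next=#  (t=2,i=13, bit25=1)
  nb ##...: next=.  (t=1,i=1, bit24=0)
  nb #.###: next=#  (t=0,i=14, bit23=1)
  nb #.##.: next=#  (t=3,i=2, bit22=1)
  nb #.#.#: next=.  (t=0,i=6, bit21=0)
  nb #.#..: next=#  (t=1,i=11, bit20=1)
  nb #..##: next=.  (t=1,i=13, bit19=0)
  nb #..#.: next=#  (t=1,i=6, bit18=1)
  nb #...#: next=#  (t=1,i=2, bit17=1)
  nb #....: next=.  (t=3,i=5, bit16=0)
  nb .####: next=#  (t=0,i=0, bit15=1)
  nb .###.: next=#  (t=2,i=11, bit14=1)
  nb .##.#: next=.  (t=7,i=13, bit13=0)
  nb .##..: next=#  (t=1,i=0, bit12=1)
  nb .#.##: next=.  (t=0,i=13, bit11=0)
  nb .#.#.: next=#  (t=0,i=7, bit10=1)
  nb .#..#: next=#  (t=1,i=5, bit9=1)
  nb .#...: next=#  (t=4,i=10, bit8=1)
  nb ..###: next=.  (t=3,i=8, bit7=0)
  nb ..##.: next=.  (t=1,i=14, bit6=0)
  nb ..#.#: next=#  (t=1,i=7, bit5=1)
  nb ..#..: next=#  (t=1,i=4, bit4=1)
  nb ...##: next=#  (t=3,i=7, bit3=1)
  nb ...#.: next=#  (t=1,i=3, bit2=1)
  nb ....#: next=.  (t=3,i=6, bit1=0)
  nb .....: next=.  (t=4,i=12, bit0=0)
  bits 00111010110101101101011100111100 = 987158332

987158332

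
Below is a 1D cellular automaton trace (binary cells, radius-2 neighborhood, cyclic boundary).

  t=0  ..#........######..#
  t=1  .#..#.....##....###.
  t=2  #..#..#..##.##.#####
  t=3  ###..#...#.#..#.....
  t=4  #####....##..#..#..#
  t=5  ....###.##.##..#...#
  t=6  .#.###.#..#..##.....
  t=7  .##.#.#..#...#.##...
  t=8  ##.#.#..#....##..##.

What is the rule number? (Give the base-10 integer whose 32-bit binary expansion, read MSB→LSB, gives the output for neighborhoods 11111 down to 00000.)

520441064

  [31] ##### => .  t=0,i=13
  [30] ####. => .  t=0,i=15
  [29] ###.# => .  t=5,i=6
  [28] ###.. => #  t=0,i=16
  [27] ##.## => #  t=2,i=11
  [26] ##.#. => #  t=6,i=6
  [25] ##..# => #  t=0,i=17
  [24] ##... => #  t=1,i=12
  [23] #.### => .  t=2,i=15
  [22] #.##. => .  t=2,i=12
  [21] #.#.# => .  t=7,i=4
  [20] #.#.. => .  t=3,i=11
  [19] #..## => .  t=2,i=8
  [18] #..#. => #  t=0,i=1
  [17] #...# => .  t=3,i=7
  [16] #.... => #  t=0,i=4
  [15] .#### => .  t=0,i=12
  [14] .###. => #  t=1,i=17
  [13] .##.# => .  t=2,i=10
  [12] .##.. => .  t=1,i=11
  [11] .#.## => #  t=6,i=2
  [10] .#.#. => #  t=3,i=10
  [9] .#..# => .  t=0,i=0
  [8] .#... => .  t=0,i=3
  [7] ..### => #  t=0,i=11
  [6] ..##. => #  t=1,i=10
  [5] ..#.# => #  t=3,i=9
  [4] ..#.. => .  t=0,i=2
  [3] ...## => #  t=0,i=10
  [2] ...#. => .  t=3,i=8
  [1] ....# => .  t=0,i=9
  [0] ..... => .  t=0,i=5
  bits 00011111000001010100110011101000 = 520441064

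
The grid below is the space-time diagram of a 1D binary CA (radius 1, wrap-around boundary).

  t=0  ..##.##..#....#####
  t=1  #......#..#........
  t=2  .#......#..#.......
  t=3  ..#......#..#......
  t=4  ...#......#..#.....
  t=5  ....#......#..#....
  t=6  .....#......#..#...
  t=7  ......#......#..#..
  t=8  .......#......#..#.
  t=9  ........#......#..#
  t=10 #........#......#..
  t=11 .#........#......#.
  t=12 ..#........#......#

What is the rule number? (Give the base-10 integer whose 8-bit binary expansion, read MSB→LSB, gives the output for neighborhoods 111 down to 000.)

  ###|.  b7=0 t=0,i=15
  ##.|.  b6=0 t=0,i=3
  #.#|.  b5=0 t=0,i=4
  #..|#  b4=1 t=0,i=0
  .##|.  b3=0 t=0,i=2
  .#.|.  b2=0 t=0,i=9
  ..#|.  b1=0 t=0,i=1
  ...|.  b0=0 t=0,i=11
  bits 00010000 = 16

16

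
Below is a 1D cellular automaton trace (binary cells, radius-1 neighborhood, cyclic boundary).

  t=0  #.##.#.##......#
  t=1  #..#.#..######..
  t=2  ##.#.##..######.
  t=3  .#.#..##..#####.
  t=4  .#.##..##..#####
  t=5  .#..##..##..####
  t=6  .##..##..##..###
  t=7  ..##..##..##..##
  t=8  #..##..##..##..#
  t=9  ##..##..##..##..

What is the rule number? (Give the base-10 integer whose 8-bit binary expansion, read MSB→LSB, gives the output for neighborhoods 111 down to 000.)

  [7] ### => #  t=1,i=9
  [6] ##. => #  t=0,i=0
  [5] #.# => .  t=0,i=1
  [4] #.. => #  t=0,i=9
  [3] .## => .  t=0,i=2
  [2] .#. => #  t=0,i=5
  [1] ..# => .  t=0,i=14
  [0] ... => #  t=0,i=10
  bits 11010101 = 213

213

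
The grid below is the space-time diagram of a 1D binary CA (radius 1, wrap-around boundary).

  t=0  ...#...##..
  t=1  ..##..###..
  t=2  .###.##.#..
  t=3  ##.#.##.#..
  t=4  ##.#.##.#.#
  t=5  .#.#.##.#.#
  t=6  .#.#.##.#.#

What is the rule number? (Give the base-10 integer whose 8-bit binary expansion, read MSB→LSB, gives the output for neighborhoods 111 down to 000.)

  [7] ### => .  t=1,i=7
  [6] ##. => #  t=0,i=8
  [5] #.# => .  t=2,i=4
  [4] #.. => .  t=0,i=4
  [3] .## => #  t=0,i=7
  [2] .#. => #  t=0,i=3
  [1] ..# => #  t=0,i=2
  [0] ... => .  t=0,i=0
  bits 01001110 = 78

78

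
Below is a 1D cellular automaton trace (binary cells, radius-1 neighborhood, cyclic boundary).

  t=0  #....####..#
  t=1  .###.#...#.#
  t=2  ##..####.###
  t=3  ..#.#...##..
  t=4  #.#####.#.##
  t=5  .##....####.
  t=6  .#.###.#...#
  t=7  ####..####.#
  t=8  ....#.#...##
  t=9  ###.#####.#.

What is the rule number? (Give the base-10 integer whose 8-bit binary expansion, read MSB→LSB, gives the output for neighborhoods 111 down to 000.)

61

  [7] ### => .  t=0,i=6
  [6] ##. => .  t=0,i=0
  [5] #.# => #  t=1,i=0
  [4] #.. => #  t=0,i=1
  [3] .## => #  t=0,i=5
  [2] .#. => #  t=1,i=5
  [1] ..# => .  t=0,i=4
  [0] ... => #  t=0,i=2
  bits 00111101 = 61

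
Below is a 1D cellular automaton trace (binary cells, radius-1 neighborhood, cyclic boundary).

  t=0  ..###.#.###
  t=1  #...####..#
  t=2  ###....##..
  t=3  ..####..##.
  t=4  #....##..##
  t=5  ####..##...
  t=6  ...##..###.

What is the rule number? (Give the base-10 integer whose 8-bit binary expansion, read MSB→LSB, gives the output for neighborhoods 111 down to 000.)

117

  [7] ### => .  t=0,i=3
  [6] ##. => #  t=0,i=4
  [5] #.# => #  t=0,i=5
  [4] #.. => #  t=0,i=0
  [3] .## => .  t=0,i=2
  [2] .#. => #  t=0,i=6
  [1] ..# => .  t=0,i=1
  [0] ... => #  t=1,i=2
  bits 01110101 = 117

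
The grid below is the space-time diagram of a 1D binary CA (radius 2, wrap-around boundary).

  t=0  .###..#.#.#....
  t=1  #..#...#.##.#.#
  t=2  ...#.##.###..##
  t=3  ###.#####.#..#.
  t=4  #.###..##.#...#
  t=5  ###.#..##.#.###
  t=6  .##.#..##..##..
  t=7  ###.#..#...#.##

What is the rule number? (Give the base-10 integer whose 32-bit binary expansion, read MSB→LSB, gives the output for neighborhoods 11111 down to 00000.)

2043882590

  [31] ##### => .  t=3,i=6
  [30] ####. => #  t=3,i=7
  [29] ###.# => #  t=3,i=2
  [28] ###.. => #  t=0,i=3
  [27] ##.## => #  t=2,i=7
  [26] ##.#. => .  t=1,i=11
  [25] ##..# => .  t=0,i=4
  [24] ##... => #  t=2,i=0
  [23] #.### => #  t=2,i=8
  [22] #.##. => #  t=1,i=9
  [21] #.#.# => .  t=0,i=8
  [20] #.#.. => #  t=0,i=10
  [19] #..## => .  t=2,i=12
  [18] #..#. => .  t=0,i=5
  [17] #...# => #  t=1,i=5
  [16] #.... => #  t=0,i=12
  [15] .#### => .  t=3,i=5
  [14] .###. => .  t=0,i=2
  [13] .##.# => #  t=1,i=10
  [12] .##.. => .  t=1,i=0
  [11] .#.## => #  t=1,i=8
  [10] .#.#. => #  t=0,i=7
  [9] .#..# => .  t=3,i=11
  [8] .#... => .  t=0,i=11
  [7] ..### => .  t=0,i=1
  [6] ..##. => #  t=2,i=13
  [5] ..#.# => .  t=0,i=6
  [4] ..#.. => #  t=1,i=3
  [3] ...## => #  t=0,i=0
  [2] ...#. => #  t=1,i=6
  [1] ....# => #  t=0,i=14
  [0] ..... => .  t=0,i=13
  bits 01111001110100110010110001011110 = 2043882590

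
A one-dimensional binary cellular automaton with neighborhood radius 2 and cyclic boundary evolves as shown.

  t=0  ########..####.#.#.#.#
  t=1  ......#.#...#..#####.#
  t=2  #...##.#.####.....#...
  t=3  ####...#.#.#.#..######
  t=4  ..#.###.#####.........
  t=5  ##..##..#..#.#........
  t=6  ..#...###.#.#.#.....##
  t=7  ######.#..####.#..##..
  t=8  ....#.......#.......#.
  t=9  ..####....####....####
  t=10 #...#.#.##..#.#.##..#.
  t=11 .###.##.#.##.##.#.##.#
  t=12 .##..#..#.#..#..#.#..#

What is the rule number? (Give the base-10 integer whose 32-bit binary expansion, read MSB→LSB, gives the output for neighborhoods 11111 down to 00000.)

1139164446

  nb #####: next=.  (t=0,i=1, bit31=0)
  nb ####.: next=#  (t=0,i=6, bit30=1)
  nb ###.#: next=.  (t=0,i=13, bit29=0)
  nb ###..: next=.  (t=0,i=7, bit28=0)
  nb ##.##: next=.  (t=4,i=7, bit27=0)
  nb ##.#.: next=.  (t=0,i=14, bit26=0)
  nb ##..#: next=#  (t=0,i=8, bit25=1)
  nb ##...: next=#  (t=2,i=13, bit24=1)
  nb #.###: next=#  (t=0,i=21, bit23=1)
  nb #.##.: next=#  (t=10,i=8, bit22=1)
  nb #.#.#: next=#  (t=0,i=15, bit21=1)
  nb #.#..: next=.  (t=1,i=8, bit20=0)
  nb #..##: next=.  (t=0,i=9, bit19=0)
  nb #..#.: next=#  (t=5,i=7, bit18=1)
  nb #...#: next=#  (t=1,i=10, bit17=1)
  nb #....: next=.  (t=1,i=1, bit16=0)
  nb .####: next=.  (t=0,i=0, bit15=0)
  nb .###.: next=#  (t=4,i=5, bit14=1)
  nb .##.#: next=.  (t=2,i=5, bit13=0)
  nb .##..: next=.  (t=5,i=1, bit12=0)
  nb .#.##: next=.  (t=0,i=20, bit11=0)
  nb .#.#.: next=#  (t=0,i=16, bit10=1)
  nb .#..#: next=.  (t=1,i=13, bit9=0)
  nb .#...: next=#  (t=1,i=0, bit8=1)
  nb ..###: next=.  (t=0,i=10, bit7=0)
  nb ..##.: next=.  (t=2,i=4, bit6=0)
  nb ..#.#: next=.  (t=1,i=6, bit5=0)
  nb ..#..: next=#  (t=1,i=12, bit4=1)
  nb ...##: next=#  (t=2,i=3, bit3=1)
  nb ...#.: next=#  (t=1,i=5, bit2=1)
  nb ....#: next=#  (t=1,i=4, bit1=1)
  nb .....: next=.  (t=1,i=2, bit0=0)
  bits 01000011111001100100010100011110 = 1139164446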